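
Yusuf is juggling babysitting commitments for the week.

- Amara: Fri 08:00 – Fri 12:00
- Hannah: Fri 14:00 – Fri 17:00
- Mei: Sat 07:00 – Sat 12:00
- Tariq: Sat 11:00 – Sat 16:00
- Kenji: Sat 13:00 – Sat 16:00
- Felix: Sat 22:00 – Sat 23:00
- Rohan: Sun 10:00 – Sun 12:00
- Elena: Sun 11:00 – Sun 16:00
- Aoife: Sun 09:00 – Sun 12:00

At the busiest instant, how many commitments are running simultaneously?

3

Sweep the timeline, counting +1 at each start and −1 at each end (ends before starts at a tie):
Fri 08:00 start Amara → 1
Fri 12:00 end Amara → 0
Fri 14:00 start Hannah → 1
Fri 17:00 end Hannah → 0
Sat 07:00 start Mei → 1
Sat 11:00 start Tariq → 2
Sat 12:00 end Mei → 1
Sat 13:00 start Kenji → 2
Sat 16:00 end Kenji → 1
Sat 16:00 end Tariq → 0
Sat 22:00 start Felix → 1
Sat 23:00 end Felix → 0
Sun 09:00 start Aoife → 1
Sun 10:00 start Rohan → 2
Sun 11:00 start Elena → 3
Sun 12:00 end Aoife → 2
Sun 12:00 end Rohan → 1
Sun 16:00 end Elena → 0
Peak is 3, at Sun 11:00 (Aoife, Elena, Rohan).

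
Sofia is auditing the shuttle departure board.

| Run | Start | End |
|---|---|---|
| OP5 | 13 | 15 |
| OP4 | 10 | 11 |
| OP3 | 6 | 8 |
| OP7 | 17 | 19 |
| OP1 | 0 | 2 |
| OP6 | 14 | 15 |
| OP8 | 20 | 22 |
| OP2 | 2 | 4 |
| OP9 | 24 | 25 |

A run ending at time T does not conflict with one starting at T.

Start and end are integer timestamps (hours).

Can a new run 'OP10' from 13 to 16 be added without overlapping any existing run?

No — it overlaps OP5, OP6

OP1: ends 2 at or before OP10 starts 13 → clear.
OP2: ends 4 at or before OP10 starts 13 → clear.
OP3: ends 8 at or before OP10 starts 13 → clear.
OP4: ends 11 at or before OP10 starts 13 → clear.
OP5: starts 13 before OP10 ends 16, and ends 15 after OP10 starts 13 → overlap.
OP6: starts 14 before OP10 ends 16, and ends 15 after OP10 starts 13 → overlap.
OP7: starts 17 at or after OP10 ends 16 → clear.
OP8: starts 20 at or after OP10 ends 16 → clear.
OP9: starts 24 at or after OP10 ends 16 → clear.
OP10 overlaps OP5, OP6.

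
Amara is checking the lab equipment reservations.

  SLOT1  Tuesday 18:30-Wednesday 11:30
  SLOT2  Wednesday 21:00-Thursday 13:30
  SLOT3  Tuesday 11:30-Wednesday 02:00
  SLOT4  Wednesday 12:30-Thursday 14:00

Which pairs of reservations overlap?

Two intervals overlap when each starts before the other ends.
Sorted by start: SLOT3, SLOT1, SLOT4, SLOT2.
SLOT1 starts before SLOT3 ends → SLOT3 and SLOT1 overlap.
SLOT4 starts after SLOT3 ends; SLOT3 is clear from here.
SLOT4 starts after SLOT1 ends; SLOT1 is clear from here.
SLOT2 starts before SLOT4 ends → SLOT4 and SLOT2 overlap.

SLOT1 & SLOT3, SLOT2 & SLOT4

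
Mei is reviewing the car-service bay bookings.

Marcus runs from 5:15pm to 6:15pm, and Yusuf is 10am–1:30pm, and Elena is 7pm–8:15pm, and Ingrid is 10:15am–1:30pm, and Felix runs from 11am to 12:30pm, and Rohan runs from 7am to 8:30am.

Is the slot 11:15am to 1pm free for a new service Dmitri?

No — it overlaps Felix, Ingrid, Yusuf

Rohan: ends 8:30am at or before Dmitri starts 11:15am → clear.
Yusuf: starts 10am before Dmitri ends 1pm, and ends 1:30pm after Dmitri starts 11:15am → overlap.
Ingrid: starts 10:15am before Dmitri ends 1pm, and ends 1:30pm after Dmitri starts 11:15am → overlap.
Felix: starts 11am before Dmitri ends 1pm, and ends 12:30pm after Dmitri starts 11:15am → overlap.
Marcus: starts 5:15pm at or after Dmitri ends 1pm → clear.
Elena: starts 7pm at or after Dmitri ends 1pm → clear.
Dmitri overlaps Yusuf, Ingrid, Felix.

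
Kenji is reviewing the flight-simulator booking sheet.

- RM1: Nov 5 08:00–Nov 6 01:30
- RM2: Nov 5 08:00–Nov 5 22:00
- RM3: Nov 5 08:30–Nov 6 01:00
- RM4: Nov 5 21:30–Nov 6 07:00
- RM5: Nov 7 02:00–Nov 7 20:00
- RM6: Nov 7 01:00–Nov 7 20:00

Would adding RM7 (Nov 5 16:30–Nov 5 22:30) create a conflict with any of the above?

RM1: starts Nov 5 08:00 before RM7 ends Nov 5 22:30, and ends Nov 6 01:30 after RM7 starts Nov 5 16:30 → overlap.
RM2: starts Nov 5 08:00 before RM7 ends Nov 5 22:30, and ends Nov 5 22:00 after RM7 starts Nov 5 16:30 → overlap.
RM3: starts Nov 5 08:30 before RM7 ends Nov 5 22:30, and ends Nov 6 01:00 after RM7 starts Nov 5 16:30 → overlap.
RM4: starts Nov 5 21:30 before RM7 ends Nov 5 22:30, and ends Nov 6 07:00 after RM7 starts Nov 5 16:30 → overlap.
RM6: starts Nov 7 01:00 at or after RM7 ends Nov 5 22:30 → clear.
RM5: starts Nov 7 02:00 at or after RM7 ends Nov 5 22:30 → clear.
RM7 overlaps RM1, RM2, RM3, RM4.

Yes — it overlaps RM1, RM2, RM3, RM4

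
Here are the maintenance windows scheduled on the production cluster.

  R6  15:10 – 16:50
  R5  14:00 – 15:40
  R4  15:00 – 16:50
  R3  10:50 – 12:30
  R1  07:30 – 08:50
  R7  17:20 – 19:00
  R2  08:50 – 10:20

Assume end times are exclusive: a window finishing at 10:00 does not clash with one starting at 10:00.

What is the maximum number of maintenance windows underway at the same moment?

3

Sweep the timeline, counting +1 at each start and −1 at each end (ends before starts at a tie):
07:30 start R1 → 1
08:50 end R1 → 0
08:50 start R2 → 1
10:20 end R2 → 0
10:50 start R3 → 1
12:30 end R3 → 0
14:00 start R5 → 1
15:00 start R4 → 2
15:10 start R6 → 3
15:40 end R5 → 2
16:50 end R4 → 1
16:50 end R6 → 0
17:20 start R7 → 1
19:00 end R7 → 0
Peak is 3, at 15:10 (R4, R5, R6).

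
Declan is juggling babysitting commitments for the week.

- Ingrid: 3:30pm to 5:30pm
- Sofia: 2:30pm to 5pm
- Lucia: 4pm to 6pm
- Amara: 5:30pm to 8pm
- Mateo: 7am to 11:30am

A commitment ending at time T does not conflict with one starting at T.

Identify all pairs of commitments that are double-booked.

Amara & Lucia, Ingrid & Lucia, Ingrid & Sofia, Lucia & Sofia

Two intervals overlap when each starts before the other ends.
Sorted by start: Mateo, Sofia, Ingrid, Lucia, Amara.
Sofia starts after Mateo ends, so Mateo has no further overlaps.
Ingrid starts before Sofia ends → Sofia and Ingrid overlap.
Lucia starts before Sofia ends → Sofia and Lucia overlap.
Amara starts after Sofia ends.
Lucia starts before Ingrid ends → Ingrid and Lucia overlap.
Amara starts exactly when Ingrid ends (back-to-back, no overlap).
Amara starts before Lucia ends → Lucia and Amara overlap.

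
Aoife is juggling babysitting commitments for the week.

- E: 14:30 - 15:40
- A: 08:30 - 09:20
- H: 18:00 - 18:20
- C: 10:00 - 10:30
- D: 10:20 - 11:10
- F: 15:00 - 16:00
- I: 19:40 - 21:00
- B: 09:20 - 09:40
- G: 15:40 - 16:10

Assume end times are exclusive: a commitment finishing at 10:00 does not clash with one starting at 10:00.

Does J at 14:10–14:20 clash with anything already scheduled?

No — it doesn't clash with anything

A: ends 09:20 at or before J starts 14:10 → clear.
B: ends 09:40 at or before J starts 14:10 → clear.
C: ends 10:30 at or before J starts 14:10 → clear.
D: ends 11:10 at or before J starts 14:10 → clear.
E: starts 14:30 at or after J ends 14:20 → clear.
F: starts 15:00 at or after J ends 14:20 → clear.
G: starts 15:40 at or after J ends 14:20 → clear.
H: starts 18:00 at or after J ends 14:20 → clear.
I: starts 19:40 at or after J ends 14:20 → clear.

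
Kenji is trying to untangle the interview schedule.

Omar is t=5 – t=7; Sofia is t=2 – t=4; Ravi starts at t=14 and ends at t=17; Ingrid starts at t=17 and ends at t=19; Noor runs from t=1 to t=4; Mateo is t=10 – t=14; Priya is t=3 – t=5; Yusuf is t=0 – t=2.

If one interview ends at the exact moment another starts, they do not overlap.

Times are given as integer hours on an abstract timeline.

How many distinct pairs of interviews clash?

Sorted by start: Yusuf, Noor, Sofia, Priya, Omar, Mateo, Ravi, Ingrid.
Noor starts before Yusuf ends → Yusuf and Noor overlap.
Sofia starts exactly when Yusuf ends (back-to-back, no overlap); Yusuf is clear from here.
Sofia starts before Noor ends → Noor and Sofia overlap.
Priya starts before Noor ends → Noor and Priya overlap.
Omar starts after Noor ends; Noor is clear from here.
Priya starts before Sofia ends → Sofia and Priya overlap.
Omar starts after Sofia ends; Sofia is clear from here.
Omar starts exactly when Priya ends (back-to-back, no overlap); Priya is clear from here.
Mateo starts after Omar ends; Omar is clear from here.
Ravi starts exactly when Mateo ends (back-to-back, no overlap); Mateo is clear from here.
Ingrid starts exactly when Ravi ends (back-to-back, no overlap).
Overlapping pairs: Noor & Priya, Noor & Sofia, Noor & Yusuf, Priya & Sofia — 4 in total.

4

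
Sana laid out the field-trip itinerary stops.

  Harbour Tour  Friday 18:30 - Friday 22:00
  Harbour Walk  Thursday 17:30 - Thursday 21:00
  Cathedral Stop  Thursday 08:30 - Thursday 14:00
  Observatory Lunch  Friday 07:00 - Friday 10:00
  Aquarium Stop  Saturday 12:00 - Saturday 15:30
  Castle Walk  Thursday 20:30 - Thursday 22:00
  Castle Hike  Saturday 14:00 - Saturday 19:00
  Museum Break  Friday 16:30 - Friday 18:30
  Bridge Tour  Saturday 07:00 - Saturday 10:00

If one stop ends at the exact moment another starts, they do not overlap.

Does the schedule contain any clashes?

Check each pair: they overlap iff neither finishes before the other starts.
Sorted by start: Cathedral Stop, Harbour Walk, Castle Walk, Observatory Lunch, Museum Break, Harbour Tour, Bridge Tour, Aquarium Stop, Castle Hike.
Harbour Walk starts after Cathedral Stop ends; Cathedral Stop is clear from here.
Castle Walk starts before Harbour Walk ends → Harbour Walk and Castle Walk overlap.
That's a conflict, so the schedule is not conflict-free.

Yes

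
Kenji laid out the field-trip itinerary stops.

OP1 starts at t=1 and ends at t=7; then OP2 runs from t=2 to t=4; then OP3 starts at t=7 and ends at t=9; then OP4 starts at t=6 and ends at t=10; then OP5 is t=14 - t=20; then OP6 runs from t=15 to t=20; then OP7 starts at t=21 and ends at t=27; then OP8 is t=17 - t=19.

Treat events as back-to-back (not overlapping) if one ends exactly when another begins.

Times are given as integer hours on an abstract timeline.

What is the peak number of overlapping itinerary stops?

Sort all start/end points and keep a running count:
t=1 start OP1 → 1
t=2 start OP2 → 2
t=4 end OP2 → 1
t=6 start OP4 → 2
t=7 end OP1 → 1
t=7 start OP3 → 2
t=9 end OP3 → 1
t=10 end OP4 → 0
t=14 start OP5 → 1
t=15 start OP6 → 2
t=17 start OP8 → 3
t=19 end OP8 → 2
t=20 end OP5 → 1
t=20 end OP6 → 0
t=21 start OP7 → 1
t=27 end OP7 → 0
Peak is 3, at t=17 (OP5, OP6, OP8).

3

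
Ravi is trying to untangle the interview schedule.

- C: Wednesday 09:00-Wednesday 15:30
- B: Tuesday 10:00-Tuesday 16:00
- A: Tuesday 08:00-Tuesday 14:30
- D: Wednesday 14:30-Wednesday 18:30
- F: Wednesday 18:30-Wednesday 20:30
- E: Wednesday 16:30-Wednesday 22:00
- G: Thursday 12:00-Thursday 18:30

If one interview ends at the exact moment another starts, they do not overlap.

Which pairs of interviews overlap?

Sorted by start: A, B, C, D, E, F, G.
B starts before A ends → A and B overlap.
C starts after A ends, so A has no further overlaps.
C starts after B ends, so B has no further overlaps.
D starts before C ends → C and D overlap.
E starts after C ends, so C has no further overlaps.
E starts before D ends → D and E overlap.
F starts exactly when D ends (back-to-back, no overlap), so D has no further overlaps.
F starts before E ends → E and F overlap.
G starts after E ends.
G starts after F ends.

A & B, C & D, D & E, E & F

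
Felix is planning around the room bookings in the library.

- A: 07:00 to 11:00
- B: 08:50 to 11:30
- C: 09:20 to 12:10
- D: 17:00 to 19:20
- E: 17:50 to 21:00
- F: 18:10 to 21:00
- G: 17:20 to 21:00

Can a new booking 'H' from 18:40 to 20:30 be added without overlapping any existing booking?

No — it overlaps D, E, F, G

A: ends 11:00 at or before H starts 18:40 → clear.
B: ends 11:30 at or before H starts 18:40 → clear.
C: ends 12:10 at or before H starts 18:40 → clear.
D: starts 17:00 before H ends 20:30, and ends 19:20 after H starts 18:40 → overlap.
G: starts 17:20 before H ends 20:30, and ends 21:00 after H starts 18:40 → overlap.
E: starts 17:50 before H ends 20:30, and ends 21:00 after H starts 18:40 → overlap.
F: starts 18:10 before H ends 20:30, and ends 21:00 after H starts 18:40 → overlap.
H overlaps D, E, F, G.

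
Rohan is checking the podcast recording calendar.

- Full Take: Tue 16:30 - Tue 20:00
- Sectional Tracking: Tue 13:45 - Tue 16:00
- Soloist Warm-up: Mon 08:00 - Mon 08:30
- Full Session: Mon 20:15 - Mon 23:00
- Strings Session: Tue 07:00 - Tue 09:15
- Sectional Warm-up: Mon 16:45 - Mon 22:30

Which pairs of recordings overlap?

Check each pair: they overlap iff neither finishes before the other starts.
Sorted by start: Soloist Warm-up, Sectional Warm-up, Full Session, Strings Session, Sectional Tracking, Full Take.
Sectional Warm-up starts after Soloist Warm-up ends, so nothing later overlaps Soloist Warm-up either.
Full Session starts before Sectional Warm-up ends → Sectional Warm-up and Full Session overlap.
Strings Session starts after Sectional Warm-up ends, so nothing later overlaps Sectional Warm-up either.
Strings Session starts after Full Session ends, so nothing later overlaps Full Session either.
Sectional Tracking starts after Strings Session ends, so nothing later overlaps Strings Session either.
Full Take starts after Sectional Tracking ends.

Full Session & Sectional Warm-up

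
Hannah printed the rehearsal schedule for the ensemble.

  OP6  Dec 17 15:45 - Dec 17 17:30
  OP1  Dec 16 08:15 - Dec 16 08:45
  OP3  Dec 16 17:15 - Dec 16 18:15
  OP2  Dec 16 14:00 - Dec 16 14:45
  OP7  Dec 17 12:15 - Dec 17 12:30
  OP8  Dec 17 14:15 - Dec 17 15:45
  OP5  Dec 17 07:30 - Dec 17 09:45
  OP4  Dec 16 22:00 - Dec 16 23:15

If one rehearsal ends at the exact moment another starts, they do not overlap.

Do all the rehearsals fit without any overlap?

Yes

Sorted by start: OP1, OP2, OP3, OP4, OP5, OP7, OP8, OP6.
OP2 starts after OP1 ends, so OP1 has no further overlaps.
OP3 starts after OP2 ends, so OP2 has no further overlaps.
OP4 starts after OP3 ends, so OP3 has no further overlaps.
OP5 starts after OP4 ends, so OP4 has no further overlaps.
OP7 starts after OP5 ends, so OP5 has no further overlaps.
OP8 starts after OP7 ends, so OP7 has no further overlaps.
OP6 starts exactly when OP8 ends (back-to-back, no overlap).
Every pair is clear; the schedule has no overlaps.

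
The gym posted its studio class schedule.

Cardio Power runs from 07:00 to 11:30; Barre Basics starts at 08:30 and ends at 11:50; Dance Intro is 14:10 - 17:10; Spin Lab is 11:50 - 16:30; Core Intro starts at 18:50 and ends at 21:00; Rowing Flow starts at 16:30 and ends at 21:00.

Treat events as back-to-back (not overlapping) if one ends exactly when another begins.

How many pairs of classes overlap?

4

Sorted by start: Cardio Power, Barre Basics, Spin Lab, Dance Intro, Rowing Flow, Core Intro.
Barre Basics starts before Cardio Power ends → Cardio Power and Barre Basics overlap.
Spin Lab starts after Cardio Power ends, so nothing later overlaps Cardio Power either.
Spin Lab starts exactly when Barre Basics ends (back-to-back, no overlap), so nothing later overlaps Barre Basics either.
Dance Intro starts before Spin Lab ends → Spin Lab and Dance Intro overlap.
Rowing Flow starts exactly when Spin Lab ends (back-to-back, no overlap), so nothing later overlaps Spin Lab either.
Rowing Flow starts before Dance Intro ends → Dance Intro and Rowing Flow overlap.
Core Intro starts after Dance Intro ends.
Core Intro starts before Rowing Flow ends → Rowing Flow and Core Intro overlap.
Overlapping pairs: Barre Basics & Cardio Power, Core Intro & Rowing Flow, Dance Intro & Rowing Flow, Dance Intro & Spin Lab — 4 in total.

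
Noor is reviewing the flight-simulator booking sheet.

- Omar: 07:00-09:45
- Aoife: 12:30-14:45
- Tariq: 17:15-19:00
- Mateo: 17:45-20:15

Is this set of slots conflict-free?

Two intervals overlap when each starts before the other ends.
Sorted by start: Omar, Aoife, Tariq, Mateo.
Aoife starts after Omar ends, so nothing later overlaps Omar either.
Tariq starts after Aoife ends, so nothing later overlaps Aoife either.
Mateo starts before Tariq ends → Tariq and Mateo overlap.
That's a conflict, so the schedule is not conflict-free.

No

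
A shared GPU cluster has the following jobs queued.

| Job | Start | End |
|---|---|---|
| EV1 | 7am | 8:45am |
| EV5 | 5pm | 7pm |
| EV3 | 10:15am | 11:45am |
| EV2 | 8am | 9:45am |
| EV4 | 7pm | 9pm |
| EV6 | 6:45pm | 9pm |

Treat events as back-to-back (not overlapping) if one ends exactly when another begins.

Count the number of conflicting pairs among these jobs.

3

Check each pair: they overlap iff neither finishes before the other starts.
Sorted by start: EV1, EV2, EV3, EV5, EV6, EV4.
EV2 starts before EV1 ends → EV1 and EV2 overlap.
EV3 starts after EV1 ends — done with EV1.
EV3 starts after EV2 ends — done with EV2.
EV5 starts after EV3 ends — done with EV3.
EV6 starts before EV5 ends → EV5 and EV6 overlap.
EV4 starts exactly when EV5 ends (back-to-back, no overlap).
EV4 starts before EV6 ends → EV6 and EV4 overlap.
Overlapping pairs: EV1 & EV2, EV4 & EV6, EV5 & EV6 — 3 in total.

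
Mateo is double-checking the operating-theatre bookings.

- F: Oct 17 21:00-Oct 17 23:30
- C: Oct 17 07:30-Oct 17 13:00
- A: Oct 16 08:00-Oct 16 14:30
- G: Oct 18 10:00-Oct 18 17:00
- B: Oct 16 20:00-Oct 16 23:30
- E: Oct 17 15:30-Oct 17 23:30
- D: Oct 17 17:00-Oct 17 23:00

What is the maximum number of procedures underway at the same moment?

Sort all start/end points and keep a running count:
Oct 16 08:00 start A → 1
Oct 16 14:30 end A → 0
Oct 16 20:00 start B → 1
Oct 16 23:30 end B → 0
Oct 17 07:30 start C → 1
Oct 17 13:00 end C → 0
Oct 17 15:30 start E → 1
Oct 17 17:00 start D → 2
Oct 17 21:00 start F → 3
Oct 17 23:00 end D → 2
Oct 17 23:30 end E → 1
Oct 17 23:30 end F → 0
Oct 18 10:00 start G → 1
Oct 18 17:00 end G → 0
Peak is 3, at Oct 17 21:00 (D, E, F).

3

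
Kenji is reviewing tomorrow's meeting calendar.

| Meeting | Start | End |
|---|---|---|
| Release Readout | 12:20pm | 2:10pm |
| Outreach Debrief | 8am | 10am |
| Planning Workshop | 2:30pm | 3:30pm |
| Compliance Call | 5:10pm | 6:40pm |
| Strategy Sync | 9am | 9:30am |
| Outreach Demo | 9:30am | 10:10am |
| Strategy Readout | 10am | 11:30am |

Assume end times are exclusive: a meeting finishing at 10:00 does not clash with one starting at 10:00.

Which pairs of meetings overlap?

Sorted by start: Outreach Debrief, Strategy Sync, Outreach Demo, Strategy Readout, Release Readout, Planning Workshop, Compliance Call.
Strategy Sync starts before Outreach Debrief ends → Outreach Debrief and Strategy Sync overlap.
Outreach Demo starts before Outreach Debrief ends → Outreach Debrief and Outreach Demo overlap.
Strategy Readout starts exactly when Outreach Debrief ends (back-to-back, no overlap) — done with Outreach Debrief.
Outreach Demo starts exactly when Strategy Sync ends (back-to-back, no overlap) — done with Strategy Sync.
Strategy Readout starts before Outreach Demo ends → Outreach Demo and Strategy Readout overlap.
Release Readout starts after Outreach Demo ends — done with Outreach Demo.
Release Readout starts after Strategy Readout ends — done with Strategy Readout.
Planning Workshop starts after Release Readout ends — done with Release Readout.
Compliance Call starts after Planning Workshop ends.

Outreach Debrief & Outreach Demo, Outreach Debrief & Strategy Sync, Outreach Demo & Strategy Readout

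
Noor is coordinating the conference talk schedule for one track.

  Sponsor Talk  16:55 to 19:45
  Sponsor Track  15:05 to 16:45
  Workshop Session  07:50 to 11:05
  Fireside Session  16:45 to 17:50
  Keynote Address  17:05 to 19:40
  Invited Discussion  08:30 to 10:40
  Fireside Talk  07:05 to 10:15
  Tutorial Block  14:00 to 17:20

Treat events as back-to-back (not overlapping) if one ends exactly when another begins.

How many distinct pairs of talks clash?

10

Sorted by start: Fireside Talk, Workshop Session, Invited Discussion, Tutorial Block, Sponsor Track, Fireside Session, Sponsor Talk, Keynote Address.
Workshop Session starts before Fireside Talk ends → Fireside Talk and Workshop Session overlap.
Invited Discussion starts before Fireside Talk ends → Fireside Talk and Invited Discussion overlap.
Tutorial Block starts after Fireside Talk ends, so nothing later overlaps Fireside Talk either.
Invited Discussion starts before Workshop Session ends → Workshop Session and Invited Discussion overlap.
Tutorial Block starts after Workshop Session ends, so nothing later overlaps Workshop Session either.
Tutorial Block starts after Invited Discussion ends, so nothing later overlaps Invited Discussion either.
Sponsor Track starts before Tutorial Block ends → Tutorial Block and Sponsor Track overlap.
Fireside Session starts before Tutorial Block ends → Tutorial Block and Fireside Session overlap.
Sponsor Talk starts before Tutorial Block ends → Tutorial Block and Sponsor Talk overlap.
Keynote Address starts before Tutorial Block ends → Tutorial Block and Keynote Address overlap.
Fireside Session starts exactly when Sponsor Track ends (back-to-back, no overlap), so nothing later overlaps Sponsor Track either.
Sponsor Talk starts before Fireside Session ends → Fireside Session and Sponsor Talk overlap.
Keynote Address starts before Fireside Session ends → Fireside Session and Keynote Address overlap.
Keynote Address starts before Sponsor Talk ends → Sponsor Talk and Keynote Address overlap.
Overlapping pairs: Fireside Session & Keynote Address, Fireside Session & Sponsor Talk, Fireside Session & Tutorial Block, Fireside Talk & Invited Discussion, Fireside Talk & Workshop Session, Invited Discussion & Workshop Session, Keynote Address & Sponsor Talk, Keynote Address & Tutorial Block, Sponsor Talk & Tutorial Block, Sponsor Track & Tutorial Block — 10 in total.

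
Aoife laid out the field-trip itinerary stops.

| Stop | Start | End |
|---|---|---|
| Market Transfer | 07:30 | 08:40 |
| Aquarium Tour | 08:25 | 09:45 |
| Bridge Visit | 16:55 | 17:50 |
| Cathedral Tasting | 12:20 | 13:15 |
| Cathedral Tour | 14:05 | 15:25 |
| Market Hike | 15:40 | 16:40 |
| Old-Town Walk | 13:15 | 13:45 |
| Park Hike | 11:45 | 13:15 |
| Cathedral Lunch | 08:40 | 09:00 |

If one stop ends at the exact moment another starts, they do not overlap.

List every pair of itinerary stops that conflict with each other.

Two intervals overlap when each starts before the other ends.
Sorted by start: Market Transfer, Aquarium Tour, Cathedral Lunch, Park Hike, Cathedral Tasting, Old-Town Walk, Cathedral Tour, Market Hike, Bridge Visit.
Aquarium Tour starts before Market Transfer ends → Market Transfer and Aquarium Tour overlap.
Cathedral Lunch starts exactly when Market Transfer ends (back-to-back, no overlap), so Market Transfer has no further overlaps.
Cathedral Lunch starts before Aquarium Tour ends → Aquarium Tour and Cathedral Lunch overlap.
Park Hike starts after Aquarium Tour ends, so Aquarium Tour has no further overlaps.
Park Hike starts after Cathedral Lunch ends, so Cathedral Lunch has no further overlaps.
Cathedral Tasting starts before Park Hike ends → Park Hike and Cathedral Tasting overlap.
Old-Town Walk starts exactly when Park Hike ends (back-to-back, no overlap), so Park Hike has no further overlaps.
Old-Town Walk starts exactly when Cathedral Tasting ends (back-to-back, no overlap), so Cathedral Tasting has no further overlaps.
Cathedral Tour starts after Old-Town Walk ends, so Old-Town Walk has no further overlaps.
Market Hike starts after Cathedral Tour ends, so Cathedral Tour has no further overlaps.
Bridge Visit starts after Market Hike ends.

Aquarium Tour & Cathedral Lunch, Aquarium Tour & Market Transfer, Cathedral Tasting & Park Hike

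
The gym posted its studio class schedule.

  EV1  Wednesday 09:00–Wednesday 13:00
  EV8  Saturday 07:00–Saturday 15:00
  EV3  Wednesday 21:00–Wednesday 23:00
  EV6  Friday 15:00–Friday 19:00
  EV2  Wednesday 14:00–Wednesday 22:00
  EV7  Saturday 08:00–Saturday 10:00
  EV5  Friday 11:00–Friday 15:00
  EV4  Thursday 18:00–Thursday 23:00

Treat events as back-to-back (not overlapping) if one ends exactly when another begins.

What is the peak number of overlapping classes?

Walk through starts and ends in time order (an end at T is processed before a start at T):
Wednesday 09:00 start EV1 → 1
Wednesday 13:00 end EV1 → 0
Wednesday 14:00 start EV2 → 1
Wednesday 21:00 start EV3 → 2
Wednesday 22:00 end EV2 → 1
Wednesday 23:00 end EV3 → 0
Thursday 18:00 start EV4 → 1
Thursday 23:00 end EV4 → 0
Friday 11:00 start EV5 → 1
Friday 15:00 end EV5 → 0
Friday 15:00 start EV6 → 1
Friday 19:00 end EV6 → 0
Saturday 07:00 start EV8 → 1
Saturday 08:00 start EV7 → 2
Saturday 10:00 end EV7 → 1
Saturday 15:00 end EV8 → 0
Peak is 2, at Wednesday 21:00 (EV2, EV3).

2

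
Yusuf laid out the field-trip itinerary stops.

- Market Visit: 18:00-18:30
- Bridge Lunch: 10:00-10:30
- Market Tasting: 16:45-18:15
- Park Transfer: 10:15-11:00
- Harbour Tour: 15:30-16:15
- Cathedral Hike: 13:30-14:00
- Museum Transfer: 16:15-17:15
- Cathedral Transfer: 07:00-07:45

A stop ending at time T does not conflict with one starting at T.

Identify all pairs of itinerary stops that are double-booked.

Sorted by start: Cathedral Transfer, Bridge Lunch, Park Transfer, Cathedral Hike, Harbour Tour, Museum Transfer, Market Tasting, Market Visit.
Bridge Lunch starts after Cathedral Transfer ends, so Cathedral Transfer has no further overlaps.
Park Transfer starts before Bridge Lunch ends → Bridge Lunch and Park Transfer overlap.
Cathedral Hike starts after Bridge Lunch ends, so Bridge Lunch has no further overlaps.
Cathedral Hike starts after Park Transfer ends, so Park Transfer has no further overlaps.
Harbour Tour starts after Cathedral Hike ends, so Cathedral Hike has no further overlaps.
Museum Transfer starts exactly when Harbour Tour ends (back-to-back, no overlap), so Harbour Tour has no further overlaps.
Market Tasting starts before Museum Transfer ends → Museum Transfer and Market Tasting overlap.
Market Visit starts after Museum Transfer ends.
Market Visit starts before Market Tasting ends → Market Tasting and Market Visit overlap.

Bridge Lunch & Park Transfer, Market Tasting & Market Visit, Market Tasting & Museum Transfer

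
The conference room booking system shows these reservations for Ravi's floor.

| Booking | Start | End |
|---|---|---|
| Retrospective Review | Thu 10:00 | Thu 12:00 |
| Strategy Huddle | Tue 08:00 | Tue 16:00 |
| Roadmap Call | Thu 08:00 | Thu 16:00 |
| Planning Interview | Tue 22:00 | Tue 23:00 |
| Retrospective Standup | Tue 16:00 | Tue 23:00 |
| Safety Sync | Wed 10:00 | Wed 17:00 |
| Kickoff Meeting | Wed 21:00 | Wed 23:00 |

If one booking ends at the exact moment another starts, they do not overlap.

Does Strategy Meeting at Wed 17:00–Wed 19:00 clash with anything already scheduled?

Strategy Huddle: ends Tue 16:00 at or before Strategy Meeting starts Wed 17:00 → clear.
Retrospective Standup: ends Tue 23:00 at or before Strategy Meeting starts Wed 17:00 → clear.
Planning Interview: ends Tue 23:00 at or before Strategy Meeting starts Wed 17:00 → clear.
Safety Sync: ends Wed 17:00 at or before Strategy Meeting starts Wed 17:00 → clear.
Kickoff Meeting: starts Wed 21:00 at or after Strategy Meeting ends Wed 19:00 → clear.
Roadmap Call: starts Thu 08:00 at or after Strategy Meeting ends Wed 19:00 → clear.
Retrospective Review: starts Thu 10:00 at or after Strategy Meeting ends Wed 19:00 → clear.

No — it doesn't clash with anything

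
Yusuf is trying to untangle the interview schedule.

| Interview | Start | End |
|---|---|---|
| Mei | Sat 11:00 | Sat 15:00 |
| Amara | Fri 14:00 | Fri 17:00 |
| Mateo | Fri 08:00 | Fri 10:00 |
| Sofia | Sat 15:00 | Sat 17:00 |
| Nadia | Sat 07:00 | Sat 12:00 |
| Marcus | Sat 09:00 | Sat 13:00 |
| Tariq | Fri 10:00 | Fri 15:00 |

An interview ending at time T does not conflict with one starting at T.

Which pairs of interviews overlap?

Amara & Tariq, Marcus & Mei, Marcus & Nadia, Mei & Nadia

Check each pair: they overlap iff neither finishes before the other starts.
Sorted by start: Mateo, Tariq, Amara, Nadia, Marcus, Mei, Sofia.
Tariq starts exactly when Mateo ends (back-to-back, no overlap) — done with Mateo.
Amara starts before Tariq ends → Tariq and Amara overlap.
Nadia starts after Tariq ends — done with Tariq.
Nadia starts after Amara ends — done with Amara.
Marcus starts before Nadia ends → Nadia and Marcus overlap.
Mei starts before Nadia ends → Nadia and Mei overlap.
Sofia starts after Nadia ends.
Mei starts before Marcus ends → Marcus and Mei overlap.
Sofia starts after Marcus ends.
Sofia starts exactly when Mei ends (back-to-back, no overlap).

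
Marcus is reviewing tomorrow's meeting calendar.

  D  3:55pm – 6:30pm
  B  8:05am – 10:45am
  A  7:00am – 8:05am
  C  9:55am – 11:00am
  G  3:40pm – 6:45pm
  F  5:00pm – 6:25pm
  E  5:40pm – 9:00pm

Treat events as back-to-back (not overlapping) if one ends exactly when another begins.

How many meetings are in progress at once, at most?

Walk through starts and ends in time order (an end at T is processed before a start at T):
7:00am start A → 1
8:05am end A → 0
8:05am start B → 1
9:55am start C → 2
10:45am end B → 1
11:00am end C → 0
3:40pm start G → 1
3:55pm start D → 2
5:00pm start F → 3
5:40pm start E → 4
6:25pm end F → 3
6:30pm end D → 2
6:45pm end G → 1
9:00pm end E → 0
Peak is 4, at 5:40pm (D, E, F, G).

4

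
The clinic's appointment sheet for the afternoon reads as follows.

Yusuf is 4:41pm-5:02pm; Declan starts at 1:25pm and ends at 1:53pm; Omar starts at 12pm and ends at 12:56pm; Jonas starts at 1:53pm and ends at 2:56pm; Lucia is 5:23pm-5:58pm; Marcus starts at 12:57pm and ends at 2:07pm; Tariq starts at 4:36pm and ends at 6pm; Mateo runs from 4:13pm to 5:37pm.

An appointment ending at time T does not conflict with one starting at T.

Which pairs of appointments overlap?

Declan & Marcus, Jonas & Marcus, Lucia & Mateo, Lucia & Tariq, Mateo & Tariq, Mateo & Yusuf, Tariq & Yusuf

Two intervals overlap when each starts before the other ends.
Sorted by start: Omar, Marcus, Declan, Jonas, Mateo, Tariq, Yusuf, Lucia.
Marcus starts after Omar ends, so nothing later overlaps Omar either.
Declan starts before Marcus ends → Marcus and Declan overlap.
Jonas starts before Marcus ends → Marcus and Jonas overlap.
Mateo starts after Marcus ends, so nothing later overlaps Marcus either.
Jonas starts exactly when Declan ends (back-to-back, no overlap), so nothing later overlaps Declan either.
Mateo starts after Jonas ends, so nothing later overlaps Jonas either.
Tariq starts before Mateo ends → Mateo and Tariq overlap.
Yusuf starts before Mateo ends → Mateo and Yusuf overlap.
Lucia starts before Mateo ends → Mateo and Lucia overlap.
Yusuf starts before Tariq ends → Tariq and Yusuf overlap.
Lucia starts before Tariq ends → Tariq and Lucia overlap.
Lucia starts after Yusuf ends.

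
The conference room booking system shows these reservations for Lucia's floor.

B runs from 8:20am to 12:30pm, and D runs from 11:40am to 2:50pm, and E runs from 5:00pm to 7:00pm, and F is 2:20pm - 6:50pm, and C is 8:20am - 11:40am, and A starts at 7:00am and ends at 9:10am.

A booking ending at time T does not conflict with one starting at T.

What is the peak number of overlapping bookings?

3

Sort all start/end points and keep a running count:
7:00am start A → 1
8:20am start B → 2
8:20am start C → 3
9:10am end A → 2
11:40am end C → 1
11:40am start D → 2
12:30pm end B → 1
2:20pm start F → 2
2:50pm end D → 1
5:00pm start E → 2
6:50pm end F → 1
7:00pm end E → 0
Peak is 3, at 8:20am (A, B, C).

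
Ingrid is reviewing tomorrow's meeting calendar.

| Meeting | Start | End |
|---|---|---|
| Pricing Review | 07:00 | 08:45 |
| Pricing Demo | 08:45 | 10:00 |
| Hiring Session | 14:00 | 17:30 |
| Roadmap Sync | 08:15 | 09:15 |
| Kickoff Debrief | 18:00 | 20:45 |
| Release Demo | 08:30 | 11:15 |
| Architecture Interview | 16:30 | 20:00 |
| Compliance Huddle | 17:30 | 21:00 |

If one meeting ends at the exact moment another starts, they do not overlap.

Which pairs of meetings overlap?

Architecture Interview & Compliance Huddle, Architecture Interview & Hiring Session, Architecture Interview & Kickoff Debrief, Compliance Huddle & Kickoff Debrief, Pricing Demo & Release Demo, Pricing Demo & Roadmap Sync, Pricing Review & Release Demo, Pricing Review & Roadmap Sync, Release Demo & Roadmap Sync

Sorted by start: Pricing Review, Roadmap Sync, Release Demo, Pricing Demo, Hiring Session, Architecture Interview, Compliance Huddle, Kickoff Debrief.
Roadmap Sync starts before Pricing Review ends → Pricing Review and Roadmap Sync overlap.
Release Demo starts before Pricing Review ends → Pricing Review and Release Demo overlap.
Pricing Demo starts exactly when Pricing Review ends (back-to-back, no overlap) — done with Pricing Review.
Release Demo starts before Roadmap Sync ends → Roadmap Sync and Release Demo overlap.
Pricing Demo starts before Roadmap Sync ends → Roadmap Sync and Pricing Demo overlap.
Hiring Session starts after Roadmap Sync ends — done with Roadmap Sync.
Pricing Demo starts before Release Demo ends → Release Demo and Pricing Demo overlap.
Hiring Session starts after Release Demo ends — done with Release Demo.
Hiring Session starts after Pricing Demo ends — done with Pricing Demo.
Architecture Interview starts before Hiring Session ends → Hiring Session and Architecture Interview overlap.
Compliance Huddle starts exactly when Hiring Session ends (back-to-back, no overlap) — done with Hiring Session.
Compliance Huddle starts before Architecture Interview ends → Architecture Interview and Compliance Huddle overlap.
Kickoff Debrief starts before Architecture Interview ends → Architecture Interview and Kickoff Debrief overlap.
Kickoff Debrief starts before Compliance Huddle ends → Compliance Huddle and Kickoff Debrief overlap.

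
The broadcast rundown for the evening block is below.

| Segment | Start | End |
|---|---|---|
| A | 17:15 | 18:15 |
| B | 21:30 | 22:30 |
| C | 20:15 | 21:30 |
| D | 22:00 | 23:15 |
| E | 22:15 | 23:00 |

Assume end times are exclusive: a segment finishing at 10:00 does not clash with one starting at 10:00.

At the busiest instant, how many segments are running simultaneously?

Sweep the timeline, counting +1 at each start and −1 at each end (ends before starts at a tie):
17:15 start A → 1
18:15 end A → 0
20:15 start C → 1
21:30 end C → 0
21:30 start B → 1
22:00 start D → 2
22:15 start E → 3
22:30 end B → 2
23:00 end E → 1
23:15 end D → 0
Peak is 3, at 22:15 (B, D, E).

3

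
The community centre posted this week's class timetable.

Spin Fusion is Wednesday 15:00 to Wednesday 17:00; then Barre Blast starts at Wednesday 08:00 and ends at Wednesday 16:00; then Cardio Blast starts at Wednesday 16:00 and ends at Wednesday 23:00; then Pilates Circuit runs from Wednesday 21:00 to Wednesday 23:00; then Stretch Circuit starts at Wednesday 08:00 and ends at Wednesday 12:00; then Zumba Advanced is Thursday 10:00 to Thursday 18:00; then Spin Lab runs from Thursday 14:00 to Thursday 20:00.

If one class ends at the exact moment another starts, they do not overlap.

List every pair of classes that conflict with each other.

Barre Blast & Spin Fusion, Barre Blast & Stretch Circuit, Cardio Blast & Pilates Circuit, Cardio Blast & Spin Fusion, Spin Lab & Zumba Advanced

Sorted by start: Stretch Circuit, Barre Blast, Spin Fusion, Cardio Blast, Pilates Circuit, Zumba Advanced, Spin Lab.
Barre Blast starts before Stretch Circuit ends → Stretch Circuit and Barre Blast overlap.
Spin Fusion starts after Stretch Circuit ends, so Stretch Circuit has no further overlaps.
Spin Fusion starts before Barre Blast ends → Barre Blast and Spin Fusion overlap.
Cardio Blast starts exactly when Barre Blast ends (back-to-back, no overlap), so Barre Blast has no further overlaps.
Cardio Blast starts before Spin Fusion ends → Spin Fusion and Cardio Blast overlap.
Pilates Circuit starts after Spin Fusion ends, so Spin Fusion has no further overlaps.
Pilates Circuit starts before Cardio Blast ends → Cardio Blast and Pilates Circuit overlap.
Zumba Advanced starts after Cardio Blast ends, so Cardio Blast has no further overlaps.
Zumba Advanced starts after Pilates Circuit ends, so Pilates Circuit has no further overlaps.
Spin Lab starts before Zumba Advanced ends → Zumba Advanced and Spin Lab overlap.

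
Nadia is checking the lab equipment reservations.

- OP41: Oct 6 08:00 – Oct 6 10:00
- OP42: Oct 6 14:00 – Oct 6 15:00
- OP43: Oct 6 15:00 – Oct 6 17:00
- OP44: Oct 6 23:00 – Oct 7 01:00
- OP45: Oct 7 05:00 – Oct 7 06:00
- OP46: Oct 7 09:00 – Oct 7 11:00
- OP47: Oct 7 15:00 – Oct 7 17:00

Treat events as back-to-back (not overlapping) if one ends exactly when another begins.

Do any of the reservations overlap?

Sorted by start: OP41, OP42, OP43, OP44, OP45, OP46, OP47.
OP42 starts after OP41 ends — done with OP41.
OP43 starts exactly when OP42 ends (back-to-back, no overlap) — done with OP42.
OP44 starts after OP43 ends — done with OP43.
OP45 starts after OP44 ends — done with OP44.
OP46 starts after OP45 ends — done with OP45.
OP47 starts after OP46 ends.
Every pair is clear; the schedule has no overlaps.

No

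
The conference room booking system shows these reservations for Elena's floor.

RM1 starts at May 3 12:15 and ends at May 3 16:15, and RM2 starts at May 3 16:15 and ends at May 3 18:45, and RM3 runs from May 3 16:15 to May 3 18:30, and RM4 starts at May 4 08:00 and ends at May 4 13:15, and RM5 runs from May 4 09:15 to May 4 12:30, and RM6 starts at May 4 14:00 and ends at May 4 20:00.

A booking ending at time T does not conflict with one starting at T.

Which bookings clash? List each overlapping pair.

Sorted by start: RM1, RM2, RM3, RM4, RM5, RM6.
RM2 starts exactly when RM1 ends (back-to-back, no overlap), so RM1 has no further overlaps.
RM3 starts before RM2 ends → RM2 and RM3 overlap.
RM4 starts after RM2 ends, so RM2 has no further overlaps.
RM4 starts after RM3 ends, so RM3 has no further overlaps.
RM5 starts before RM4 ends → RM4 and RM5 overlap.
RM6 starts after RM4 ends.
RM6 starts after RM5 ends.

RM2 & RM3, RM4 & RM5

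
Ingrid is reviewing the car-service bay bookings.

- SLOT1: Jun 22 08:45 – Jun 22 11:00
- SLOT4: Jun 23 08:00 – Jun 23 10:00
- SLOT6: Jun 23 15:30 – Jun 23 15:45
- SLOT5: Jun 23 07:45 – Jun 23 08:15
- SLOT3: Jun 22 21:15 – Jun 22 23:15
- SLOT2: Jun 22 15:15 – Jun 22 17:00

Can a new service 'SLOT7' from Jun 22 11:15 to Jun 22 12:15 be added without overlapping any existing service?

SLOT1: ends Jun 22 11:00 at or before SLOT7 starts Jun 22 11:15 → clear.
SLOT2: starts Jun 22 15:15 at or after SLOT7 ends Jun 22 12:15 → clear.
SLOT3: starts Jun 22 21:15 at or after SLOT7 ends Jun 22 12:15 → clear.
SLOT5: starts Jun 23 07:45 at or after SLOT7 ends Jun 22 12:15 → clear.
SLOT4: starts Jun 23 08:00 at or after SLOT7 ends Jun 22 12:15 → clear.
SLOT6: starts Jun 23 15:30 at or after SLOT7 ends Jun 22 12:15 → clear.

Yes — the slot is free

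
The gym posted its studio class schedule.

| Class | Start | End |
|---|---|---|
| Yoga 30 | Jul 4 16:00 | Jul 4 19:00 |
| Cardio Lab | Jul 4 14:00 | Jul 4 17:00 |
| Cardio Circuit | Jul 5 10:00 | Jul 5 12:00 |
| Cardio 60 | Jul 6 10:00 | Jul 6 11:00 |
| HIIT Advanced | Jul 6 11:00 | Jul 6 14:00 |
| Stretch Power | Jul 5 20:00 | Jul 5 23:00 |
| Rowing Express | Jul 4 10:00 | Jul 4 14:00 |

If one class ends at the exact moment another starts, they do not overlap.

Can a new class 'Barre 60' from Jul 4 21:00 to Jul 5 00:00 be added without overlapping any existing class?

Rowing Express: ends Jul 4 14:00 at or before Barre 60 starts Jul 4 21:00 → clear.
Cardio Lab: ends Jul 4 17:00 at or before Barre 60 starts Jul 4 21:00 → clear.
Yoga 30: ends Jul 4 19:00 at or before Barre 60 starts Jul 4 21:00 → clear.
Cardio Circuit: starts Jul 5 10:00 at or after Barre 60 ends Jul 5 00:00 → clear.
Stretch Power: starts Jul 5 20:00 at or after Barre 60 ends Jul 5 00:00 → clear.
Cardio 60: starts Jul 6 10:00 at or after Barre 60 ends Jul 5 00:00 → clear.
HIIT Advanced: starts Jul 6 11:00 at or after Barre 60 ends Jul 5 00:00 → clear.

Yes — the slot is free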